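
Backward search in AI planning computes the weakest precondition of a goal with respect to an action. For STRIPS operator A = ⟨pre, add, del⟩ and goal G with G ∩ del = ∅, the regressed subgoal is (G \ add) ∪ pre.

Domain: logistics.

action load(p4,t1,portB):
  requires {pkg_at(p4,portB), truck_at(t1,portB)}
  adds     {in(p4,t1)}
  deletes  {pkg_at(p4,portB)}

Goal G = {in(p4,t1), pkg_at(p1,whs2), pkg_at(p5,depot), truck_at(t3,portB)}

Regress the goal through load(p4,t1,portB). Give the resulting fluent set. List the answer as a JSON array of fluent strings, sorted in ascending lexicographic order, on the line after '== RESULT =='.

Compute (G \ add) ∪ pre:
  G ∩ del = {}  (empty — regression defined)
  G \ add = {in(p4,t1), pkg_at(p1,whs2), pkg_at(p5,depot), truck_at(t3,portB)} \ {in(p4,t1)} = {pkg_at(p1,whs2), pkg_at(p5,depot), truck_at(t3,portB)}
  ∪ pre   = {pkg_at(p1,whs2), pkg_at(p5,depot), truck_at(t3,portB)} ∪ {pkg_at(p4,portB), truck_at(t1,portB)}
          = {pkg_at(p1,whs2), pkg_at(p4,portB), pkg_at(p5,depot), truck_at(t1,portB), truck_at(t3,portB)}

== RESULT ==
["pkg_at(p1,whs2)", "pkg_at(p4,portB)", "pkg_at(p5,depot)", "truck_at(t1,portB)", "truck_at(t3,portB)"]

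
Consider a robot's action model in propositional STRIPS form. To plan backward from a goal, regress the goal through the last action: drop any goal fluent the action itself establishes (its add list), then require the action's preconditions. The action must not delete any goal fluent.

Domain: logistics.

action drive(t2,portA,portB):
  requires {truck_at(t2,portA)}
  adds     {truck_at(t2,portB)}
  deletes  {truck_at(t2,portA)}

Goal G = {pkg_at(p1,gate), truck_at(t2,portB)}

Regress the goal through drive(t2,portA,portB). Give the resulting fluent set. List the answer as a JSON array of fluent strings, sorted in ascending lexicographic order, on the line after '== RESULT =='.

Regress:
  G ∩ del = {}  (empty — regression defined)
  G \ add = {pkg_at(p1,gate), truck_at(t2,portB)} \ {truck_at(t2,portB)} = {pkg_at(p1,gate)}
  ∪ pre   = {pkg_at(p1,gate)} ∪ {truck_at(t2,portA)}
          = {pkg_at(p1,gate), truck_at(t2,portA)}

== RESULT ==
["pkg_at(p1,gate)", "truck_at(t2,portA)"]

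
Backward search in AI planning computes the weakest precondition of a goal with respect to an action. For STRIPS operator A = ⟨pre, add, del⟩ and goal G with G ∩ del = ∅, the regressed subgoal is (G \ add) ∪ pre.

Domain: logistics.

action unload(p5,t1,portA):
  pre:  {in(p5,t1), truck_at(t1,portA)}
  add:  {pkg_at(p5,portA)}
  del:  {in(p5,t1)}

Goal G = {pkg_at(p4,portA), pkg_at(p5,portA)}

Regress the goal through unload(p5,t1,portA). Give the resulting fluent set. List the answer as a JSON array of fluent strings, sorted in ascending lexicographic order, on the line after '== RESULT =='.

Compute (G \ add) ∪ pre:
  G ∩ del = {}  (empty — regression defined)
  G \ add = {pkg_at(p4,portA), pkg_at(p5,portA)} \ {pkg_at(p5,portA)} = {pkg_at(p4,portA)}
  ∪ pre   = {pkg_at(p4,portA)} ∪ {in(p5,t1), truck_at(t1,portA)}
          = {in(p5,t1), pkg_at(p4,portA), truck_at(t1,portA)}

== RESULT ==
["in(p5,t1)", "pkg_at(p4,portA)", "truck_at(t1,portA)"]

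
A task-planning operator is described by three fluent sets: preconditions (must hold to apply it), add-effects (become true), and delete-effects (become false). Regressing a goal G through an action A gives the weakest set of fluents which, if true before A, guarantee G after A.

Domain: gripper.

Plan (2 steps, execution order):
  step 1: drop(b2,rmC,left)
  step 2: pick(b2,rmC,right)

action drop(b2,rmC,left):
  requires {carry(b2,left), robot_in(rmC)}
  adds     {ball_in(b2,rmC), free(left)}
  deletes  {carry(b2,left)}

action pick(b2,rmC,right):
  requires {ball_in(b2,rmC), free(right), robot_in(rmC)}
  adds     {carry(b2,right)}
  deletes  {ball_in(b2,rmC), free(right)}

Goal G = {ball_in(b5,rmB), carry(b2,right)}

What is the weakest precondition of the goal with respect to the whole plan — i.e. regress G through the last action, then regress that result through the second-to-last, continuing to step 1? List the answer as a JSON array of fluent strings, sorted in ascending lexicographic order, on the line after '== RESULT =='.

Work backward from the goal:
  through step 2 (pick(b2,rmC,right)): drop {carry(b2,right)}, keep {ball_in(b5,rmB)}, require {ball_in(b2,rmC), free(right), robot_in(rmC)}
    → {ball_in(b2,rmC), ball_in(b5,rmB), free(right), robot_in(rmC)}
  through step 1 (drop(b2,rmC,left)): drop {ball_in(b2,rmC)}, keep {ball_in(b5,rmB), free(right), robot_in(rmC)}, require {carry(b2,left), robot_in(rmC)}
    → {ball_in(b5,rmB), carry(b2,left), free(right), robot_in(rmC)}

== RESULT ==
["ball_in(b5,rmB)", "carry(b2,left)", "free(right)", "robot_in(rmC)"]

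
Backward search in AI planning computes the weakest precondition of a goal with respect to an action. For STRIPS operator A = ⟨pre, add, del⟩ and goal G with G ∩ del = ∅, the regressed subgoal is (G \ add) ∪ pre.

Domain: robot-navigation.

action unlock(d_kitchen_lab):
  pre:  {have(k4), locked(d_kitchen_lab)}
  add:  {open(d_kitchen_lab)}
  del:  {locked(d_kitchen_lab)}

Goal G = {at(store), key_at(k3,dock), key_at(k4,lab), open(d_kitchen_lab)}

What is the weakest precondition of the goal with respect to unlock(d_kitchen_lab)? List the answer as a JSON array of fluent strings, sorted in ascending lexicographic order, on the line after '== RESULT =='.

Regress:
  G ∩ del = {}  (empty — regression defined)
  G \ add = {at(store), key_at(k3,dock), key_at(k4,lab), open(d_kitchen_lab)} \ {open(d_kitchen_lab)} = {at(store), key_at(k3,dock), key_at(k4,lab)}
  ∪ pre   = {at(store), key_at(k3,dock), key_at(k4,lab)} ∪ {have(k4), locked(d_kitchen_lab)}
          = {at(store), have(k4), key_at(k3,dock), key_at(k4,lab), locked(d_kitchen_lab)}

== RESULT ==
["at(store)", "have(k4)", "key_at(k3,dock)", "key_at(k4,lab)", "locked(d_kitchen_lab)"]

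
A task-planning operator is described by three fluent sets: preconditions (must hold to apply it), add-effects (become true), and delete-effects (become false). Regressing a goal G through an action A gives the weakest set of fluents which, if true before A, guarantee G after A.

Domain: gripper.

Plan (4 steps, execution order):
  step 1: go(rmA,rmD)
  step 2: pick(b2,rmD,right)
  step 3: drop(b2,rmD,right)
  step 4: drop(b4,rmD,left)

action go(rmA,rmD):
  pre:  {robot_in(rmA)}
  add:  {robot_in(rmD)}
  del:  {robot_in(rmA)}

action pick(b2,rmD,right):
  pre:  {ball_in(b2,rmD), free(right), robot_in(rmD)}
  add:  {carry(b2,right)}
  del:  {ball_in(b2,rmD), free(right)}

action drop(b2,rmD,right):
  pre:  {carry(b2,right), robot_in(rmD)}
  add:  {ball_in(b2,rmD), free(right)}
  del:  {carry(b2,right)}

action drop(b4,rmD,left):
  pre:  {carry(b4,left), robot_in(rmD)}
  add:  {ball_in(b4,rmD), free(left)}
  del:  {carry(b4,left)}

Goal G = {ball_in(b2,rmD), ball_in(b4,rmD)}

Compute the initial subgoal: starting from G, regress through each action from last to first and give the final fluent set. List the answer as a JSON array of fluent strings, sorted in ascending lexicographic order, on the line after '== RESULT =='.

Regress step by step:
  through step 4 (drop(b4,rmD,left)): drop {ball_in(b4,rmD)}, keep {ball_in(b2,rmD)}, require {carry(b4,left), robot_in(rmD)}
    → {ball_in(b2,rmD), carry(b4,left), robot_in(rmD)}
  through step 3 (drop(b2,rmD,right)): drop {ball_in(b2,rmD)}, keep {carry(b4,left), robot_in(rmD)}, require {carry(b2,right), robot_in(rmD)}
    → {carry(b2,right), carry(b4,left), robot_in(rmD)}
  through step 2 (pick(b2,rmD,right)): drop {carry(b2,right)}, keep {carry(b4,left), robot_in(rmD)}, require {ball_in(b2,rmD), free(right), robot_in(rmD)}
    → {ball_in(b2,rmD), carry(b4,left), free(right), robot_in(rmD)}
  through step 1 (go(rmA,rmD)): drop {robot_in(rmD)}, keep {ball_in(b2,rmD), carry(b4,left), free(right)}, require {robot_in(rmA)}
    → {ball_in(b2,rmD), carry(b4,left), free(right), robot_in(rmA)}

== RESULT ==
["ball_in(b2,rmD)", "carry(b4,left)", "free(right)", "robot_in(rmA)"]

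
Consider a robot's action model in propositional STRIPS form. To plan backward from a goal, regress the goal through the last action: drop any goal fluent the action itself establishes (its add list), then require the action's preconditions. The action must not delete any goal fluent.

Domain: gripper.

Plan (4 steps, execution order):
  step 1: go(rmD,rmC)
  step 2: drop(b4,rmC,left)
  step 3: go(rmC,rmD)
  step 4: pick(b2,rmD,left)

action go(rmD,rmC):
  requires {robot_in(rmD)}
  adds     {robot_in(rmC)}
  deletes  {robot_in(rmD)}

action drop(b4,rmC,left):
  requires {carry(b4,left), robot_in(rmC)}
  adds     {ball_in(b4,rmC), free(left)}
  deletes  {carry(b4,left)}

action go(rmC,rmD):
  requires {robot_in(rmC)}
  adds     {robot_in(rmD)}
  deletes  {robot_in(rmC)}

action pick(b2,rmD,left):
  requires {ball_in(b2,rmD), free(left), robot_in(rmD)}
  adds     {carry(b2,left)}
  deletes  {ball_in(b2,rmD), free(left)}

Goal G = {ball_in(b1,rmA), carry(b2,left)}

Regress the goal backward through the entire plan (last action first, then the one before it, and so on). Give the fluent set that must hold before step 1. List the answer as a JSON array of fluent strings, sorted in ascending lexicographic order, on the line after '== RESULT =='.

Work backward from the goal:
  through step 4 (pick(b2,rmD,left)): drop {carry(b2,left)}, keep {ball_in(b1,rmA)}, require {ball_in(b2,rmD), free(left), robot_in(rmD)}
    → {ball_in(b1,rmA), ball_in(b2,rmD), free(left), robot_in(rmD)}
  through step 3 (go(rmC,rmD)): drop {robot_in(rmD)}, keep {ball_in(b1,rmA), ball_in(b2,rmD), free(left)}, require {robot_in(rmC)}
    → {ball_in(b1,rmA), ball_in(b2,rmD), free(left), robot_in(rmC)}
  through step 2 (drop(b4,rmC,left)): drop {free(left)}, keep {ball_in(b1,rmA), ball_in(b2,rmD), robot_in(rmC)}, require {carry(b4,left), robot_in(rmC)}
    → {ball_in(b1,rmA), ball_in(b2,rmD), carry(b4,left), robot_in(rmC)}
  through step 1 (go(rmD,rmC)): drop {robot_in(rmC)}, keep {ball_in(b1,rmA), ball_in(b2,rmD), carry(b4,left)}, require {robot_in(rmD)}
    → {ball_in(b1,rmA), ball_in(b2,rmD), carry(b4,left), robot_in(rmD)}

== RESULT ==
["ball_in(b1,rmA)", "ball_in(b2,rmD)", "carry(b4,left)", "robot_in(rmD)"]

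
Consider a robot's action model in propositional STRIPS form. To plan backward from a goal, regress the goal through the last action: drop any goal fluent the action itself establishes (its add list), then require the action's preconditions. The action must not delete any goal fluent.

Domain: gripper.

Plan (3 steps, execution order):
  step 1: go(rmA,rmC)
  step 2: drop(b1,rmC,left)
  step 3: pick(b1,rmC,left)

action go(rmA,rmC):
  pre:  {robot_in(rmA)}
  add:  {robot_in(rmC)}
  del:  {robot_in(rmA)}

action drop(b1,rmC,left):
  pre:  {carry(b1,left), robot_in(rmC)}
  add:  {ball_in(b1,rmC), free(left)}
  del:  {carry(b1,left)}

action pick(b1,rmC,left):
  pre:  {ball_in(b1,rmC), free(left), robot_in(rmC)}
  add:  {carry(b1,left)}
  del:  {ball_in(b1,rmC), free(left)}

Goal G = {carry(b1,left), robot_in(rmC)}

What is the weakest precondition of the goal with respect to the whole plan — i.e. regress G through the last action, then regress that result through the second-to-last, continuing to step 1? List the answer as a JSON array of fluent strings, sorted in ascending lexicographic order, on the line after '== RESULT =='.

Work backward from the goal:
  through step 3 (pick(b1,rmC,left)): drop {carry(b1,left)}, keep {robot_in(rmC)}, require {ball_in(b1,rmC), free(left), robot_in(rmC)}
    → {ball_in(b1,rmC), free(left), robot_in(rmC)}
  through step 2 (drop(b1,rmC,left)): drop {ball_in(b1,rmC), free(left)}, keep {robot_in(rmC)}, require {carry(b1,left), robot_in(rmC)}
    → {carry(b1,left), robot_in(rmC)}
  through step 1 (go(rmA,rmC)): drop {robot_in(rmC)}, keep {carry(b1,left)}, require {robot_in(rmA)}
    → {carry(b1,left), robot_in(rmA)}

== RESULT ==
["carry(b1,left)", "robot_in(rmA)"]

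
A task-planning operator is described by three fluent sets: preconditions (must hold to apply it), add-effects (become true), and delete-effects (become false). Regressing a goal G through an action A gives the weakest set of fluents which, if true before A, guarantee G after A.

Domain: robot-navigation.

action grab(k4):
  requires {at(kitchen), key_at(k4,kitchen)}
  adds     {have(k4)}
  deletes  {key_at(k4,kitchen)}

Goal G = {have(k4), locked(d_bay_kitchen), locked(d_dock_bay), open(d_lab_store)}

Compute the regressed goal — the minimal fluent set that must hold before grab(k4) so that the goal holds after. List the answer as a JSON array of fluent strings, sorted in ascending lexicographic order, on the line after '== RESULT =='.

Compute (G \ add) ∪ pre:
  G ∩ del = {}  (empty — regression defined)
  G \ add = {have(k4), locked(d_bay_kitchen), locked(d_dock_bay), open(d_lab_store)} \ {have(k4)} = {locked(d_bay_kitchen), locked(d_dock_bay), open(d_lab_store)}
  ∪ pre   = {locked(d_bay_kitchen), locked(d_dock_bay), open(d_lab_store)} ∪ {at(kitchen), key_at(k4,kitchen)}
          = {at(kitchen), key_at(k4,kitchen), locked(d_bay_kitchen), locked(d_dock_bay), open(d_lab_store)}

== RESULT ==
["at(kitchen)", "key_at(k4,kitchen)", "locked(d_bay_kitchen)", "locked(d_dock_bay)", "open(d_lab_store)"]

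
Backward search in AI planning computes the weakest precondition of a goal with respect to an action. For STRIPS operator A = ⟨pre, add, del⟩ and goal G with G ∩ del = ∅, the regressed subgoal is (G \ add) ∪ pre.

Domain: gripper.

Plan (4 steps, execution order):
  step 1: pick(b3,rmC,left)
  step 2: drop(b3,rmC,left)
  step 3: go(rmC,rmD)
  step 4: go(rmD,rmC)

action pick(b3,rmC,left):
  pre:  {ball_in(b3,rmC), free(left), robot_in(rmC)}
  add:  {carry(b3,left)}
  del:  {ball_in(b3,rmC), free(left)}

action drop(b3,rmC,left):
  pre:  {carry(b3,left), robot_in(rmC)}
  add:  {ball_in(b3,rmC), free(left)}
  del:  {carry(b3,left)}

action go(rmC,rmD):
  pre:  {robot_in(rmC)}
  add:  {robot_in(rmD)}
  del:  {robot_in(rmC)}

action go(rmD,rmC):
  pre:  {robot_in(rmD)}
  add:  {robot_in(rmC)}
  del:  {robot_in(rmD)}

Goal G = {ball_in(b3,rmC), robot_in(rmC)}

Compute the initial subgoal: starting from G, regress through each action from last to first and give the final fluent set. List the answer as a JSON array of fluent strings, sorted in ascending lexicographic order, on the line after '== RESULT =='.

Regress step by step:
  through step 4 (go(rmD,rmC)): drop {robot_in(rmC)}, keep {ball_in(b3,rmC)}, require {robot_in(rmD)}
    → {ball_in(b3,rmC), robot_in(rmD)}
  through step 3 (go(rmC,rmD)): drop {robot_in(rmD)}, keep {ball_in(b3,rmC)}, require {robot_in(rmC)}
    → {ball_in(b3,rmC), robot_in(rmC)}
  through step 2 (drop(b3,rmC,left)): drop {ball_in(b3,rmC)}, keep {robot_in(rmC)}, require {carry(b3,left), robot_in(rmC)}
    → {carry(b3,left), robot_in(rmC)}
  through step 1 (pick(b3,rmC,left)): drop {carry(b3,left)}, keep {robot_in(rmC)}, require {ball_in(b3,rmC), free(left), robot_in(rmC)}
    → {ball_in(b3,rmC), free(left), robot_in(rmC)}

== RESULT ==
["ball_in(b3,rmC)", "free(left)", "robot_in(rmC)"]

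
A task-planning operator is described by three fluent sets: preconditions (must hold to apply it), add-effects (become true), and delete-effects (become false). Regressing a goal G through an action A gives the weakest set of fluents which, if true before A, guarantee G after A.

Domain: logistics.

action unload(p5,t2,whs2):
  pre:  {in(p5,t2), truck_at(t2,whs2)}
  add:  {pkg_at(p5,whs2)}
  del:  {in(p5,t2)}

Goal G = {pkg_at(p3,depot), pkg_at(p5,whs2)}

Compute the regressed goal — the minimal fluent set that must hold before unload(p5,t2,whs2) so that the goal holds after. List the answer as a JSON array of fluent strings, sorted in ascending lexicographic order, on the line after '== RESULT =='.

Compute (G \ add) ∪ pre:
  G ∩ del = {}  (empty — regression defined)
  G \ add = {pkg_at(p3,depot), pkg_at(p5,whs2)} \ {pkg_at(p5,whs2)} = {pkg_at(p3,depot)}
  ∪ pre   = {pkg_at(p3,depot)} ∪ {in(p5,t2), truck_at(t2,whs2)}
          = {in(p5,t2), pkg_at(p3,depot), truck_at(t2,whs2)}

== RESULT ==
["in(p5,t2)", "pkg_at(p3,depot)", "truck_at(t2,whs2)"]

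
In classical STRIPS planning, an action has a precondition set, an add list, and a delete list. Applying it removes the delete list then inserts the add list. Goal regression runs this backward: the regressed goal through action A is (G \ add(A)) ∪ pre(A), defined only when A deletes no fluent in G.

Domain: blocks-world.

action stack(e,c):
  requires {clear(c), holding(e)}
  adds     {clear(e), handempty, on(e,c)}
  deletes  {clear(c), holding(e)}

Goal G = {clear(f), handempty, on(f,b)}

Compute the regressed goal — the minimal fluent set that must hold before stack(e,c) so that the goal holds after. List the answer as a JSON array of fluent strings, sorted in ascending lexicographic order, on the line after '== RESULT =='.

Compute (G \ add) ∪ pre:
  G ∩ del = {}  (empty — regression defined)
  G \ add = {clear(f), handempty, on(f,b)} \ {clear(e), handempty, on(e,c)} = {clear(f), on(f,b)}
  ∪ pre   = {clear(f), on(f,b)} ∪ {clear(c), holding(e)}
          = {clear(c), clear(f), holding(e), on(f,b)}

== RESULT ==
["clear(c)", "clear(f)", "holding(e)", "on(f,b)"]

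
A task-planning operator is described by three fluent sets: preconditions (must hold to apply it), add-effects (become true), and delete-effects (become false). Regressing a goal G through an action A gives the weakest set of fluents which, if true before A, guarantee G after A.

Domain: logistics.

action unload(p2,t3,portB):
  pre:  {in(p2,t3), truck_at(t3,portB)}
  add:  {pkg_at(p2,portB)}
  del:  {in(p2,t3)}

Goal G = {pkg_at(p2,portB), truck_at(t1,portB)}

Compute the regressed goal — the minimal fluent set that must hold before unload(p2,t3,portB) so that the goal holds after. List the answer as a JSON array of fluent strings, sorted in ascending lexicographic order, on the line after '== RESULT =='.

Regress:
  G ∩ del = {}  (empty — regression defined)
  G \ add = {pkg_at(p2,portB), truck_at(t1,portB)} \ {pkg_at(p2,portB)} = {truck_at(t1,portB)}
  ∪ pre   = {truck_at(t1,portB)} ∪ {in(p2,t3), truck_at(t3,portB)}
          = {in(p2,t3), truck_at(t1,portB), truck_at(t3,portB)}

== RESULT ==
["in(p2,t3)", "truck_at(t1,portB)", "truck_at(t3,portB)"]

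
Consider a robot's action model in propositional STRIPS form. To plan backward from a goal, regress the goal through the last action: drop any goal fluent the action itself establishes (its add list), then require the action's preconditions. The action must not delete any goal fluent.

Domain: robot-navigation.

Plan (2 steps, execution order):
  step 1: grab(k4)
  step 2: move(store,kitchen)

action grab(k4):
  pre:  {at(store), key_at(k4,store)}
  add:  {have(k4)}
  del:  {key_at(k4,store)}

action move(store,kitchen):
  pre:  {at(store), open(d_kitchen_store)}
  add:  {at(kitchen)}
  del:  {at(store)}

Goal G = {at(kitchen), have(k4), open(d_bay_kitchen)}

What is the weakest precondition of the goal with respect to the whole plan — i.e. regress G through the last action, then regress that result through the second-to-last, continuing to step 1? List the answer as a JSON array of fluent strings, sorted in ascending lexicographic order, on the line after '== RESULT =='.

Work backward from the goal:
  through step 2 (move(store,kitchen)): drop {at(kitchen)}, keep {have(k4), open(d_bay_kitchen)}, require {at(store), open(d_kitchen_store)}
    → {at(store), have(k4), open(d_bay_kitchen), open(d_kitchen_store)}
  through step 1 (grab(k4)): drop {have(k4)}, keep {at(store), open(d_bay_kitchen), open(d_kitchen_store)}, require {at(store), key_at(k4,store)}
    → {at(store), key_at(k4,store), open(d_bay_kitchen), open(d_kitchen_store)}

== RESULT ==
["at(store)", "key_at(k4,store)", "open(d_bay_kitchen)", "open(d_kitchen_store)"]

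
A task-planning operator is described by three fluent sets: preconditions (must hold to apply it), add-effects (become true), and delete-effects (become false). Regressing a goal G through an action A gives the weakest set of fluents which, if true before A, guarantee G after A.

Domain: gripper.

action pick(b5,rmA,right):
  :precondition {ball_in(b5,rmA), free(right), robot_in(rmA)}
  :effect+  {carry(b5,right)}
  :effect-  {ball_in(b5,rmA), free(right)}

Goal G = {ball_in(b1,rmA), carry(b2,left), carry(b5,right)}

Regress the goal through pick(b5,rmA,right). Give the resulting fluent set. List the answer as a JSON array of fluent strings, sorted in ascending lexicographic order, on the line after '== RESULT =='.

Compute (G \ add) ∪ pre:
  G ∩ del = {}  (empty — regression defined)
  G \ add = {ball_in(b1,rmA), carry(b2,left), carry(b5,right)} \ {carry(b5,right)} = {ball_in(b1,rmA), carry(b2,left)}
  ∪ pre   = {ball_in(b1,rmA), carry(b2,left)} ∪ {ball_in(b5,rmA), free(right), robot_in(rmA)}
          = {ball_in(b1,rmA), ball_in(b5,rmA), carry(b2,left), free(right), robot_in(rmA)}

== RESULT ==
["ball_in(b1,rmA)", "ball_in(b5,rmA)", "carry(b2,left)", "free(right)", "robot_in(rmA)"]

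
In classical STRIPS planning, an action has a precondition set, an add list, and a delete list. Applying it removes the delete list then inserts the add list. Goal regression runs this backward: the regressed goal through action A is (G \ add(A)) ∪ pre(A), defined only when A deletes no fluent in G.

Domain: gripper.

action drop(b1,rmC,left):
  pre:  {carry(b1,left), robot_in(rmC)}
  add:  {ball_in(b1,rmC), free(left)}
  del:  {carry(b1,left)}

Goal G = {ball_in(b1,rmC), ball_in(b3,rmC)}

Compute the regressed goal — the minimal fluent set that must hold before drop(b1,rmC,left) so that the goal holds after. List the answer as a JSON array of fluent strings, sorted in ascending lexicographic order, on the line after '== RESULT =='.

Regress:
  G ∩ del = {}  (empty — regression defined)
  G \ add = {ball_in(b1,rmC), ball_in(b3,rmC)} \ {ball_in(b1,rmC), free(left)} = {ball_in(b3,rmC)}
  ∪ pre   = {ball_in(b3,rmC)} ∪ {carry(b1,left), robot_in(rmC)}
          = {ball_in(b3,rmC), carry(b1,left), robot_in(rmC)}

== RESULT ==
["ball_in(b3,rmC)", "carry(b1,left)", "robot_in(rmC)"]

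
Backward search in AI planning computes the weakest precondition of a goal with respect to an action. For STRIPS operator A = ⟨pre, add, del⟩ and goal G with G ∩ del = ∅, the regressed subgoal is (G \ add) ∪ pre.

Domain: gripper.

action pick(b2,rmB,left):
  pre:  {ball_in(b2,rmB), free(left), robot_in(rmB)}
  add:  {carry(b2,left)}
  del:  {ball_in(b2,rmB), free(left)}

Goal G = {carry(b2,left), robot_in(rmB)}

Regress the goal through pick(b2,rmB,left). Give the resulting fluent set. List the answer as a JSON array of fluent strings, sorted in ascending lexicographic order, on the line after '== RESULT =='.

Compute (G \ add) ∪ pre:
  G ∩ del = {}  (empty — regression defined)
  G \ add = {carry(b2,left), robot_in(rmB)} \ {carry(b2,left)} = {robot_in(rmB)}
  ∪ pre   = {robot_in(rmB)} ∪ {ball_in(b2,rmB), free(left), robot_in(rmB)}
          = {ball_in(b2,rmB), free(left), robot_in(rmB)}

== RESULT ==
["ball_in(b2,rmB)", "free(left)", "robot_in(rmB)"]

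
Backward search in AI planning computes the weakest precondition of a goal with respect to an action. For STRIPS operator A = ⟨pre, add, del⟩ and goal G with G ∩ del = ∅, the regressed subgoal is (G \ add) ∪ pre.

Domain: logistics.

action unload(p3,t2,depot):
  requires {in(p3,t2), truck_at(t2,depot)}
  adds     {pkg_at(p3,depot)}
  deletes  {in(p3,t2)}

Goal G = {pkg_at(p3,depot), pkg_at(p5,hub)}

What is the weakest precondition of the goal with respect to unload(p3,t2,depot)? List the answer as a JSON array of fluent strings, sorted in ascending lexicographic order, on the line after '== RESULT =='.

Regress:
  G ∩ del = {}  (empty — regression defined)
  G \ add = {pkg_at(p3,depot), pkg_at(p5,hub)} \ {pkg_at(p3,depot)} = {pkg_at(p5,hub)}
  ∪ pre   = {pkg_at(p5,hub)} ∪ {in(p3,t2), truck_at(t2,depot)}
          = {in(p3,t2), pkg_at(p5,hub), truck_at(t2,depot)}

== RESULT ==
["in(p3,t2)", "pkg_at(p5,hub)", "truck_at(t2,depot)"]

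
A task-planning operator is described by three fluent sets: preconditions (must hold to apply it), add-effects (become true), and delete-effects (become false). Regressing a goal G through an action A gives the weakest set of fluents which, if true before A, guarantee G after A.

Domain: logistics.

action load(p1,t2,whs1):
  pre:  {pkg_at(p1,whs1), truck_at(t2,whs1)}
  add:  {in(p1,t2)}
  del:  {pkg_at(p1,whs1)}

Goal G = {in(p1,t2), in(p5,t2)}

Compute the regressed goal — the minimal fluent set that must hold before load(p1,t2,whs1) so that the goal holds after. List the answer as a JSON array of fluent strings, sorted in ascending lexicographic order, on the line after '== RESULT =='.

Regress:
  G ∩ del = {}  (empty — regression defined)
  G \ add = {in(p1,t2), in(p5,t2)} \ {in(p1,t2)} = {in(p5,t2)}
  ∪ pre   = {in(p5,t2)} ∪ {pkg_at(p1,whs1), truck_at(t2,whs1)}
          = {in(p5,t2), pkg_at(p1,whs1), truck_at(t2,whs1)}

== RESULT ==
["in(p5,t2)", "pkg_at(p1,whs1)", "truck_at(t2,whs1)"]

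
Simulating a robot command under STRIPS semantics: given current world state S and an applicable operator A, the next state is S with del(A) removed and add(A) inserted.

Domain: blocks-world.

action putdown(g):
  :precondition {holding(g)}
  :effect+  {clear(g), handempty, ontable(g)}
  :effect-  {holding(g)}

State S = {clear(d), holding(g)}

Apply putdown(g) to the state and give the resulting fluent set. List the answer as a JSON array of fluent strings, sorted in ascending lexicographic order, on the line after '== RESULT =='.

Progress:
  pre ⊆ S: {holding(g)} ⊆ S  — applicable
  S \ del = {clear(d)}
  ∪ add   = {clear(d), clear(g), handempty, ontable(g)}

== RESULT ==
["clear(d)", "clear(g)", "handempty", "ontable(g)"]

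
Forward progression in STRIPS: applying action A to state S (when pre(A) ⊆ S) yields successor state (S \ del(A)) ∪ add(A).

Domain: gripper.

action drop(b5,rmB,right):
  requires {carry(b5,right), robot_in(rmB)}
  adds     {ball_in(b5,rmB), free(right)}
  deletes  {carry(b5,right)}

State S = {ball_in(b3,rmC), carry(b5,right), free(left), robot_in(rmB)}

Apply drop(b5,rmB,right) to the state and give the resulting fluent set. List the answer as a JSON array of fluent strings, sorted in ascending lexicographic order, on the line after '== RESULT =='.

Compute (S \ del) ∪ add:
  pre ⊆ S: {carry(b5,right), robot_in(rmB)} ⊆ S  — applicable
  S \ del = {ball_in(b3,rmC), free(left), robot_in(rmB)}
  ∪ add   = {ball_in(b3,rmC), ball_in(b5,rmB), free(left), free(right), robot_in(rmB)}

== RESULT ==
["ball_in(b3,rmC)", "ball_in(b5,rmB)", "free(left)", "free(right)", "robot_in(rmB)"]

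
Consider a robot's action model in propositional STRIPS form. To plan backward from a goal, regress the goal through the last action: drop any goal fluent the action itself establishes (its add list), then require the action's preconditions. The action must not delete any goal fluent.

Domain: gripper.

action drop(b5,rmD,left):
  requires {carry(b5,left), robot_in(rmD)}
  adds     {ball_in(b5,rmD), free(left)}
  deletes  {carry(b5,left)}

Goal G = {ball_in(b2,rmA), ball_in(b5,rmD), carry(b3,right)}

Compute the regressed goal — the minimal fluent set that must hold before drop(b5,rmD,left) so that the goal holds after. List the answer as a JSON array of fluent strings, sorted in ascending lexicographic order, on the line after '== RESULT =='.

Regress:
  G ∩ del = {}  (empty — regression defined)
  G \ add = {ball_in(b2,rmA), ball_in(b5,rmD), carry(b3,right)} \ {ball_in(b5,rmD), free(left)} = {ball_in(b2,rmA), carry(b3,right)}
  ∪ pre   = {ball_in(b2,rmA), carry(b3,right)} ∪ {carry(b5,left), robot_in(rmD)}
          = {ball_in(b2,rmA), carry(b3,right), carry(b5,left), robot_in(rmD)}

== RESULT ==
["ball_in(b2,rmA)", "carry(b3,right)", "carry(b5,left)", "robot_in(rmD)"]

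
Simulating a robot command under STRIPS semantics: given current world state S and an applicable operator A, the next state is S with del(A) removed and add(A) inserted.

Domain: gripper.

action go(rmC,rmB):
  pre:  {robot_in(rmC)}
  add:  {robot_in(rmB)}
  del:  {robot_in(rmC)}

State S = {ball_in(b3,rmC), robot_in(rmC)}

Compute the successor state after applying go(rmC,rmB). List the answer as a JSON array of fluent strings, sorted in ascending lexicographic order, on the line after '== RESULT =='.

Progress:
  pre ⊆ S: {robot_in(rmC)} ⊆ S  — applicable
  S \ del = {ball_in(b3,rmC)}
  ∪ add   = {ball_in(b3,rmC), robot_in(rmB)}

== RESULT ==
["ball_in(b3,rmC)", "robot_in(rmB)"]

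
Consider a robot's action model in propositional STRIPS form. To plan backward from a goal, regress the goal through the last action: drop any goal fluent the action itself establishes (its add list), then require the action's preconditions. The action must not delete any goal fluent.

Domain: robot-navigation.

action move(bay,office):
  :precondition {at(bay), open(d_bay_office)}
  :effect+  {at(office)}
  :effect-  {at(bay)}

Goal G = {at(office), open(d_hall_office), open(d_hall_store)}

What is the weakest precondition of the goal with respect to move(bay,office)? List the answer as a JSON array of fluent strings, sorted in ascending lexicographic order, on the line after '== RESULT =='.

Compute (G \ add) ∪ pre:
  G ∩ del = {}  (empty — regression defined)
  G \ add = {at(office), open(d_hall_office), open(d_hall_store)} \ {at(office)} = {open(d_hall_office), open(d_hall_store)}
  ∪ pre   = {open(d_hall_office), open(d_hall_store)} ∪ {at(bay), open(d_bay_office)}
          = {at(bay), open(d_bay_office), open(d_hall_office), open(d_hall_store)}

== RESULT ==
["at(bay)", "open(d_bay_office)", "open(d_hall_office)", "open(d_hall_store)"]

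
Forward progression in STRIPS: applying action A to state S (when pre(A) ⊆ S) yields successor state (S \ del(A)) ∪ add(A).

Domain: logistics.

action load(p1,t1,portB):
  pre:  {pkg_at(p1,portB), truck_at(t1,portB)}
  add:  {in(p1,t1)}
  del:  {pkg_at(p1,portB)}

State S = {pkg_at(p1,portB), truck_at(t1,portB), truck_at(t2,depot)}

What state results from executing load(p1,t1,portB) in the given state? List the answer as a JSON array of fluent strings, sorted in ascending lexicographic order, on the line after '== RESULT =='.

Progress:
  pre ⊆ S: {pkg_at(p1,portB), truck_at(t1,portB)} ⊆ S  — applicable
  S \ del = {truck_at(t1,portB), truck_at(t2,depot)}
  ∪ add   = {in(p1,t1), truck_at(t1,portB), truck_at(t2,depot)}

== RESULT ==
["in(p1,t1)", "truck_at(t1,portB)", "truck_at(t2,depot)"]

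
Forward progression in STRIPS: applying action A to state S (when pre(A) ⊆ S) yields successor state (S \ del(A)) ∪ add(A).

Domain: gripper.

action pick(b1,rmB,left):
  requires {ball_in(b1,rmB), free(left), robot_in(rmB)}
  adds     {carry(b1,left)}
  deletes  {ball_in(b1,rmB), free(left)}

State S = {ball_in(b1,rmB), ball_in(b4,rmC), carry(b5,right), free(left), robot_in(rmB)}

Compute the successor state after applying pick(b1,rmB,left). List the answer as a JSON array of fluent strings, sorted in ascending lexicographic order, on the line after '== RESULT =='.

Progress:
  pre ⊆ S: {ball_in(b1,rmB), free(left), robot_in(rmB)} ⊆ S  — applicable
  S \ del = {ball_in(b4,rmC), carry(b5,right), robot_in(rmB)}
  ∪ add   = {ball_in(b4,rmC), carry(b1,left), carry(b5,right), robot_in(rmB)}

== RESULT ==
["ball_in(b4,rmC)", "carry(b1,left)", "carry(b5,right)", "robot_in(rmB)"]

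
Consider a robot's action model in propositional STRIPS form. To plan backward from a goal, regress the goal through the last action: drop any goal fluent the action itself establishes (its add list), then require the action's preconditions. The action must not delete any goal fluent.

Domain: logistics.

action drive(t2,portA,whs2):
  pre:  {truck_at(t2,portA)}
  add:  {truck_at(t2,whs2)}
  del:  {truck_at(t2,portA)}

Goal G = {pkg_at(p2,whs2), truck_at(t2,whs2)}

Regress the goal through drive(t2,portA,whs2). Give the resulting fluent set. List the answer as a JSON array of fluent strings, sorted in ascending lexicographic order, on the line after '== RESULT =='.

Regress:
  G ∩ del = {}  (empty — regression defined)
  G \ add = {pkg_at(p2,whs2), truck_at(t2,whs2)} \ {truck_at(t2,whs2)} = {pkg_at(p2,whs2)}
  ∪ pre   = {pkg_at(p2,whs2)} ∪ {truck_at(t2,portA)}
          = {pkg_at(p2,whs2), truck_at(t2,portA)}

== RESULT ==
["pkg_at(p2,whs2)", "truck_at(t2,portA)"]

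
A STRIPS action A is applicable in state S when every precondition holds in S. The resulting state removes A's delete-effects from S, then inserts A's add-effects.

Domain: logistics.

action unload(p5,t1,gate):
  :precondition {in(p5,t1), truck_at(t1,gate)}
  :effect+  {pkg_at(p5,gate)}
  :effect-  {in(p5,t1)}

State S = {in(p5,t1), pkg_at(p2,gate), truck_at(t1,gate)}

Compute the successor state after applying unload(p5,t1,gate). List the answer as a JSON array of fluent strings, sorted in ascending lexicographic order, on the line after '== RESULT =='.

Progress:
  pre ⊆ S: {in(p5,t1), truck_at(t1,gate)} ⊆ S  — applicable
  S \ del = {pkg_at(p2,gate), truck_at(t1,gate)}
  ∪ add   = {pkg_at(p2,gate), pkg_at(p5,gate), truck_at(t1,gate)}

== RESULT ==
["pkg_at(p2,gate)", "pkg_at(p5,gate)", "truck_at(t1,gate)"]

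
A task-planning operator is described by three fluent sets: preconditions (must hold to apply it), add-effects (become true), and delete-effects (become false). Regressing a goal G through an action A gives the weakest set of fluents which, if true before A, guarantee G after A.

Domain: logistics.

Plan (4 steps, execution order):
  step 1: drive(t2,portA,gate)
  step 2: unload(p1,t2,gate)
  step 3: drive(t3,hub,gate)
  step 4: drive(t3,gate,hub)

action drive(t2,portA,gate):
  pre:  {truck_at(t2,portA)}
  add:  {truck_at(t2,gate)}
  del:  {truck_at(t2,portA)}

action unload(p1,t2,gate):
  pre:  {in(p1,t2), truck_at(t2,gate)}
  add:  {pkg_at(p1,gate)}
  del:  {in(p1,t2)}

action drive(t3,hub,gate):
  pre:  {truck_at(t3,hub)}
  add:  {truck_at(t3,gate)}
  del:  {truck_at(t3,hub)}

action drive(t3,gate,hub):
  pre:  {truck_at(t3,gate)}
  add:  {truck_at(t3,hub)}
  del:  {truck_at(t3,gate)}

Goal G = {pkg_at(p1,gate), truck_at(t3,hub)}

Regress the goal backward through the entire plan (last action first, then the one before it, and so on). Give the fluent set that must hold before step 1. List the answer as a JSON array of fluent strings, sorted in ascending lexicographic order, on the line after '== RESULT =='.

Work backward from the goal:
  through step 4 (drive(t3,gate,hub)): drop {truck_at(t3,hub)}, keep {pkg_at(p1,gate)}, require {truck_at(t3,gate)}
    → {pkg_at(p1,gate), truck_at(t3,gate)}
  through step 3 (drive(t3,hub,gate)): drop {truck_at(t3,gate)}, keep {pkg_at(p1,gate)}, require {truck_at(t3,hub)}
    → {pkg_at(p1,gate), truck_at(t3,hub)}
  through step 2 (unload(p1,t2,gate)): drop {pkg_at(p1,gate)}, keep {truck_at(t3,hub)}, require {in(p1,t2), truck_at(t2,gate)}
    → {in(p1,t2), truck_at(t2,gate), truck_at(t3,hub)}
  through step 1 (drive(t2,portA,gate)): drop {truck_at(t2,gate)}, keep {in(p1,t2), truck_at(t3,hub)}, require {truck_at(t2,portA)}
    → {in(p1,t2), truck_at(t2,portA), truck_at(t3,hub)}

== RESULT ==
["in(p1,t2)", "truck_at(t2,portA)", "truck_at(t3,hub)"]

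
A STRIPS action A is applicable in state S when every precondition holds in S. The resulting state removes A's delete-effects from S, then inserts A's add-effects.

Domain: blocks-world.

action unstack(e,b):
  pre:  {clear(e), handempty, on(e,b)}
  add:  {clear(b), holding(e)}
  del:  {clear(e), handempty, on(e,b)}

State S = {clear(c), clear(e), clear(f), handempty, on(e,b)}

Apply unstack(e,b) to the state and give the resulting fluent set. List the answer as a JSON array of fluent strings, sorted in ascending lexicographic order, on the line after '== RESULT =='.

Progress:
  pre ⊆ S: {clear(e), handempty, on(e,b)} ⊆ S  — applicable
  S \ del = {clear(c), clear(f)}
  ∪ add   = {clear(b), clear(c), clear(f), holding(e)}

== RESULT ==
["clear(b)", "clear(c)", "clear(f)", "holding(e)"]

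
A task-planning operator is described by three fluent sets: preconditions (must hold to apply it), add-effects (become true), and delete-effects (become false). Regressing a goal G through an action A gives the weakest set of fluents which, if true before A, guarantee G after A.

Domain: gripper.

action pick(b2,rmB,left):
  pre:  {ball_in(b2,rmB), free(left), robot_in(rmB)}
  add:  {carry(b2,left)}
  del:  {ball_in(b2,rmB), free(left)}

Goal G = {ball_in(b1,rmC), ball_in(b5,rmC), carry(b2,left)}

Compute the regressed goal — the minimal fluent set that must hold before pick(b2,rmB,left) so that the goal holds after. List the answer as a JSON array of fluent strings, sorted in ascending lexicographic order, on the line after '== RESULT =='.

Compute (G \ add) ∪ pre:
  G ∩ del = {}  (empty — regression defined)
  G \ add = {ball_in(b1,rmC), ball_in(b5,rmC), carry(b2,left)} \ {carry(b2,left)} = {ball_in(b1,rmC), ball_in(b5,rmC)}
  ∪ pre   = {ball_in(b1,rmC), ball_in(b5,rmC)} ∪ {ball_in(b2,rmB), free(left), robot_in(rmB)}
          = {ball_in(b1,rmC), ball_in(b2,rmB), ball_in(b5,rmC), free(left), robot_in(rmB)}

== RESULT ==
["ball_in(b1,rmC)", "ball_in(b2,rmB)", "ball_in(b5,rmC)", "free(left)", "robot_in(rmB)"]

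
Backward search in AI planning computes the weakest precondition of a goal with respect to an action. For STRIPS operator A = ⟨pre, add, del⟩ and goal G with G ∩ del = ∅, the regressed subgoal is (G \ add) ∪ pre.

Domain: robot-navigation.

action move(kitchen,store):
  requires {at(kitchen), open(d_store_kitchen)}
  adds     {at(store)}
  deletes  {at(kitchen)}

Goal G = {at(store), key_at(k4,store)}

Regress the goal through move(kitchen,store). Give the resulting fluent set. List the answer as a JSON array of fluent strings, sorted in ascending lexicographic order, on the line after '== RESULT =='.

Regress:
  G ∩ del = {}  (empty — regression defined)
  G \ add = {at(store), key_at(k4,store)} \ {at(store)} = {key_at(k4,store)}
  ∪ pre   = {key_at(k4,store)} ∪ {at(kitchen), open(d_store_kitchen)}
          = {at(kitchen), key_at(k4,store), open(d_store_kitchen)}

== RESULT ==
["at(kitchen)", "key_at(k4,store)", "open(d_store_kitchen)"]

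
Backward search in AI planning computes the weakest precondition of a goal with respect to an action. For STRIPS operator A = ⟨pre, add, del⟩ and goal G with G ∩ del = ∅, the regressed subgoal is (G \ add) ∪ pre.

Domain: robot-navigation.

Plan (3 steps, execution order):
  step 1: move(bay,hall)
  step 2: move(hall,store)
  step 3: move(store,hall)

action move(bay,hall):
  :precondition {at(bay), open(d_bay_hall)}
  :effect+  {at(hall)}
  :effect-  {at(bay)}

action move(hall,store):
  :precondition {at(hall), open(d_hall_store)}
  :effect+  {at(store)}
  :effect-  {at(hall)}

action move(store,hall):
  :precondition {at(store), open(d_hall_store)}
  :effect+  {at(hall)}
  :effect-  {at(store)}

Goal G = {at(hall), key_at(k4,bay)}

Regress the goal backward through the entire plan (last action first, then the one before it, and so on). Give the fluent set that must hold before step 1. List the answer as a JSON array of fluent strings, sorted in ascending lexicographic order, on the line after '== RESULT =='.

Work backward from the goal:
  through step 3 (move(store,hall)): drop {at(hall)}, keep {key_at(k4,bay)}, require {at(store), open(d_hall_store)}
    → {at(store), key_at(k4,bay), open(d_hall_store)}
  through step 2 (move(hall,store)): drop {at(store)}, keep {key_at(k4,bay), open(d_hall_store)}, require {at(hall), open(d_hall_store)}
    → {at(hall), key_at(k4,bay), open(d_hall_store)}
  through step 1 (move(bay,hall)): drop {at(hall)}, keep {key_at(k4,bay), open(d_hall_store)}, require {at(bay), open(d_bay_hall)}
    → {at(bay), key_at(k4,bay), open(d_bay_hall), open(d_hall_store)}

== RESULT ==
["at(bay)", "key_at(k4,bay)", "open(d_bay_hall)", "open(d_hall_store)"]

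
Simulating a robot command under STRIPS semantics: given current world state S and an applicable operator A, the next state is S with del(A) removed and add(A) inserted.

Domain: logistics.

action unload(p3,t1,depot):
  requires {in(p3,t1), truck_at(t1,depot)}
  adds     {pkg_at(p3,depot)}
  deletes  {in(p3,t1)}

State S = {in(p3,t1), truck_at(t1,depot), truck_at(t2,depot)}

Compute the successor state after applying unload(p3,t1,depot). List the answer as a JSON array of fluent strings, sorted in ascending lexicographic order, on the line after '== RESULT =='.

Progress:
  pre ⊆ S: {in(p3,t1), truck_at(t1,depot)} ⊆ S  — applicable
  S \ del = {truck_at(t1,depot), truck_at(t2,depot)}
  ∪ add   = {pkg_at(p3,depot), truck_at(t1,depot), truck_at(t2,depot)}

== RESULT ==
["pkg_at(p3,depot)", "truck_at(t1,depot)", "truck_at(t2,depot)"]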